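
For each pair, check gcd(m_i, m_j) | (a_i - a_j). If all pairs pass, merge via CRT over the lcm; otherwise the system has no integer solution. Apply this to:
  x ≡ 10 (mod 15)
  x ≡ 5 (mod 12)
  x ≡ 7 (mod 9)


Moduli 15, 12, 9 are not pairwise coprime, so CRT works modulo lcm(m_i) when all pairwise compatibility conditions hold.
Pairwise compatibility: gcd(m_i, m_j) must divide a_i - a_j for every pair.
Merge one congruence at a time:
  Start: x ≡ 10 (mod 15).
  Combine with x ≡ 5 (mod 12): gcd(15, 12) = 3, and 5 - 10 = -5 is NOT divisible by 3.
    ⇒ system is inconsistent (no integer solution).

No solution (the system is inconsistent).


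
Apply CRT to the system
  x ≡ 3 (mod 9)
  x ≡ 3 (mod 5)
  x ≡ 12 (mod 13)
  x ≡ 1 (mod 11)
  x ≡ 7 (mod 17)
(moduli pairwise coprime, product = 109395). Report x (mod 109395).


Product of moduli M = 9 · 5 · 13 · 11 · 17 = 109395.
Merge one congruence at a time:
  Start: x ≡ 3 (mod 9).
  Combine with x ≡ 3 (mod 5); new modulus lcm = 45.
    Write x = 3 + 9·t and substitute into x ≡ 3 (mod 5): 9·t ≡ 3 − 3 = 0 (mod 5).
    Reduce coefficients mod 5: 4·t ≡ 0 (mod 5).
    The inverse of 4 mod 5 is 4 (since 4·4 = 16 = 3·5 + 1), so t ≡ 4·0 = 0 ≡ 0 (mod 5).
    Then x = 3 + 9·0 = 3, valid modulo lcm(9, 5) = 45: x ≡ 3 (mod 45).
  Combine with x ≡ 12 (mod 13); new modulus lcm = 585.
    Write x = 3 + 45·t and substitute into x ≡ 12 (mod 13): 45·t ≡ 12 − 3 = 9 (mod 13).
    Reduce coefficients mod 13: 6·t ≡ 9 (mod 13).
    The inverse of 6 mod 13 is 11 (since 6·11 = 66 = 5·13 + 1), so t ≡ 11·9 = 99 ≡ 8 (mod 13).
    Then x = 3 + 45·8 = 363, valid modulo lcm(45, 13) = 585: x ≡ 363 (mod 585).
  Combine with x ≡ 1 (mod 11); new modulus lcm = 6435.
    Write x = 363 + 585·t and substitute into x ≡ 1 (mod 11): 585·t ≡ 1 − 363 = -362 (mod 11).
    Reduce coefficients mod 11: 2·t ≡ 1 (mod 11).
    The inverse of 2 mod 11 is 6 (since 2·6 = 12 = 1·11 + 1), so t ≡ 6·1 = 6 ≡ 6 (mod 11).
    Then x = 363 + 585·6 = 3873, valid modulo lcm(585, 11) = 6435: x ≡ 3873 (mod 6435).
  Combine with x ≡ 7 (mod 17); new modulus lcm = 109395.
    Write x = 3873 + 6435·t and substitute into x ≡ 7 (mod 17): 6435·t ≡ 7 − 3873 = -3866 (mod 17).
    Reduce coefficients mod 17: 9·t ≡ 10 (mod 17).
    The inverse of 9 mod 17 is 2 (since 9·2 = 18 = 1·17 + 1), so t ≡ 2·10 = 20 ≡ 3 (mod 17).
    Then x = 3873 + 6435·3 = 23178, valid modulo lcm(6435, 17) = 109395: x ≡ 23178 (mod 109395).
Verify against each original: 23178 mod 9 = 3, 23178 mod 5 = 3, 23178 mod 13 = 12, 23178 mod 11 = 1, 23178 mod 17 = 7.

x ≡ 23178 (mod 109395).


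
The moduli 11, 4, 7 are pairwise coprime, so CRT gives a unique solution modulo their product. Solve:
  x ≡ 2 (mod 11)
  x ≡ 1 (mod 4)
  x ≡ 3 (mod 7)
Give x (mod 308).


Moduli 11, 4, 7 are pairwise coprime; by CRT there is a unique solution modulo M = 11 · 4 · 7 = 308.
Solve pairwise, accumulating the modulus:
  Start with x ≡ 2 (mod 11).
  Combine with x ≡ 1 (mod 4): since gcd(11, 4) = 1, we get a unique residue mod 44.
    Write x = 2 + 11·t and substitute into x ≡ 1 (mod 4): 11·t ≡ 1 − 2 = -1 (mod 4).
    Reduce coefficients mod 4: 3·t ≡ 3 (mod 4).
    The inverse of 3 mod 4 is 3 (since 3·3 = 9 = 2·4 + 1), so t ≡ 3·3 = 9 ≡ 1 (mod 4).
    Then x = 2 + 11·1 = 13, valid modulo lcm(11, 4) = 44: x ≡ 13 (mod 44).
  Combine with x ≡ 3 (mod 7): since gcd(44, 7) = 1, we get a unique residue mod 308.
    Write x = 13 + 44·t and substitute into x ≡ 3 (mod 7): 44·t ≡ 3 − 13 = -10 (mod 7).
    Reduce coefficients mod 7: 2·t ≡ 4 (mod 7).
    The inverse of 2 mod 7 is 4 (since 2·4 = 8 = 1·7 + 1), so t ≡ 4·4 = 16 ≡ 2 (mod 7).
    Then x = 13 + 44·2 = 101, valid modulo lcm(44, 7) = 308: x ≡ 101 (mod 308).
Verify: 101 mod 11 = 2 ✓, 101 mod 4 = 1 ✓, 101 mod 7 = 3 ✓.

x ≡ 101 (mod 308).


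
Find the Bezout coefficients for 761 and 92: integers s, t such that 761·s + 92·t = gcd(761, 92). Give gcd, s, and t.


Euclidean algorithm on (761, 92) — divide until remainder is 0:
  761 = 8 · 92 + 25
  92 = 3 · 25 + 17
  25 = 1 · 17 + 8
  17 = 2 · 8 + 1
  8 = 8 · 1 + 0
gcd(761, 92) = 1.
Track Bezout coefficients alongside the remainders: start with r₀ = 761 = a·1 + b·0 (s = 1, t = 0) and r₁ = 92 = a·0 + b·1 (s = 0, t = 1); each new remainder r_{k+1} = r_{k-1} − q_k·r_k inherits s_{k+1} = s_{k-1} − q_k·s_k, t_{k+1} = t_{k-1} − q_k·t_k, so r_k = a·s_k + b·t_k at every step:
  q = 8: r = 25, s = 1 − 8·0 = 1, t = 0 − 8·1 = -8  (check: 761·1 + 92·(-8) = 25)
  q = 3: r = 17, s = 0 − 3·1 = -3, t = 1 − 3·(-8) = 25  (check: 761·(-3) + 92·25 = 17)
  q = 1: r = 8, s = 1 − 1·(-3) = 4, t = -8 − 1·25 = -33  (check: 761·4 + 92·(-33) = 8)
  q = 2: r = 1, s = -3 − 2·4 = -11, t = 25 − 2·(-33) = 91  (check: 761·(-11) + 92·91 = 1)
The row with r = 1 (the gcd) gives the Bezout coefficients s = -11, t = 91.
Result: 761 · (-11) + 92 · (91) = 1.

gcd(761, 92) = 1; s = -11, t = 91 (check: 761·(-11) + 92·91 = 1).


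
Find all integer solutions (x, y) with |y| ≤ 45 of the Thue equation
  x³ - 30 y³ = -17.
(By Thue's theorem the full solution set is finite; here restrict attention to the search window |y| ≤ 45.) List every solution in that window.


The equation is x³ - 30y³ = -17. For fixed y, x³ = 30·y³ − 17, so a solution requires the RHS to be a perfect cube.
Strategy: iterate y from -45 to 45, compute RHS = 30·y³ − 17, and check whether it is a (positive or negative) perfect cube.
Check small values of y:
  y = 0: RHS = -17 is not a perfect cube.
  y = 1: RHS = 13 is not a perfect cube.
  y = -1: RHS = -47 is not a perfect cube.
  y = 2: RHS = 223 is not a perfect cube.
  y = -2: RHS = -257 is not a perfect cube.
  y = 3: RHS = 793 is not a perfect cube.
  y = -3: RHS = -827 is not a perfect cube.
Continuing the search up to |y| = 45 finds no solutions either.
No (x, y) in the scanned range satisfies the equation.

No integer solutions with |y| ≤ 45.


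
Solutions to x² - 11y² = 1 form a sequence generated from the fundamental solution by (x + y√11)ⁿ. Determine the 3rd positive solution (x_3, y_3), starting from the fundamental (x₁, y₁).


Step 1: Find the fundamental solution (x₁, y₁) of x² - 11y² = 1.
  Expand √11 as a continued fraction. a₀ = ⌊√11⌋ = 3; iterate m_{k+1} = d_k·a_k − m_k, d_{k+1} = (11 − m_{k+1}²)/d_k, a_{k+1} = ⌊(a₀ + m_{k+1})/d_{k+1}⌋ (starting m₀ = 0, d₀ = 1), with convergents p_k = a_k·p_{k-1} + p_{k-2}, q_k = a_k·q_{k-1} + q_{k-2} (p₋₁ = 1, q₋₁ = 0):
  k = 0: a₀ = 3; p₀/q₀ = 3/1; p₀² − 11·q₀² = 9 − 11 = -2.
  k = 1: m = 3, d = 2, a = ⌊(3 + 3)/2⌋ = 3; p/q = (3·3 + 1)/(3·1 + 0) = 10/3; p² − 11·q² = 100 − 99 = 1.
  The first convergent with p² − 11·q² = 1 gives the fundamental solution (x₁, y₁) = (10, 3).
Step 2: Apply the recurrence (x_{n+1}, y_{n+1}) = (x₁x_n + 11y₁y_n, x₁y_n + y₁x_n) repeatedly.
  From (x_1, y_1) = (10, 3): x_2 = 10·10 + 11·3·3 = 199; y_2 = 10·3 + 3·10 = 60.
  From (x_2, y_2) = (199, 60): x_3 = 10·199 + 11·3·60 = 3970; y_3 = 10·60 + 3·199 = 1197.
Step 3: Verify x_3² - 11·y_3² = 15760900 - 15760899 = 1 (should be 1). ✓

(x_1, y_1) = (10, 3); (x_3, y_3) = (3970, 1197).


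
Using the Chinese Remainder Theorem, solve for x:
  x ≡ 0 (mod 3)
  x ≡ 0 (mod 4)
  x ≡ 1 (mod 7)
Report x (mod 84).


Moduli 3, 4, 7 are pairwise coprime; by CRT there is a unique solution modulo M = 3 · 4 · 7 = 84.
Solve pairwise, accumulating the modulus:
  Start with x ≡ 0 (mod 3).
  Combine with x ≡ 0 (mod 4): since gcd(3, 4) = 1, we get a unique residue mod 12.
    Write x = 0 + 3·t and substitute into x ≡ 0 (mod 4): 3·t ≡ 0 − 0 = 0 (mod 4).
    The inverse of 3 mod 4 is 3 (since 3·3 = 9 = 2·4 + 1), so t ≡ 3·0 = 0 ≡ 0 (mod 4).
    Then x = 0 + 3·0 = 0, valid modulo lcm(3, 4) = 12: x ≡ 0 (mod 12).
  Combine with x ≡ 1 (mod 7): since gcd(12, 7) = 1, we get a unique residue mod 84.
    Write x = 0 + 12·t and substitute into x ≡ 1 (mod 7): 12·t ≡ 1 − 0 = 1 (mod 7).
    Reduce coefficients mod 7: 5·t ≡ 1 (mod 7).
    The inverse of 5 mod 7 is 3 (since 5·3 = 15 = 2·7 + 1), so t ≡ 3·1 = 3 ≡ 3 (mod 7).
    Then x = 0 + 12·3 = 36, valid modulo lcm(12, 7) = 84: x ≡ 36 (mod 84).
Verify: 36 mod 3 = 0 ✓, 36 mod 4 = 0 ✓, 36 mod 7 = 1 ✓.

x ≡ 36 (mod 84).


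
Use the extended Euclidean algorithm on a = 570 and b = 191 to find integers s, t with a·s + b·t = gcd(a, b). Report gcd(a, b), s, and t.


Euclidean algorithm on (570, 191) — divide until remainder is 0:
  570 = 2 · 191 + 188
  191 = 1 · 188 + 3
  188 = 62 · 3 + 2
  3 = 1 · 2 + 1
  2 = 2 · 1 + 0
gcd(570, 191) = 1.
Track Bezout coefficients alongside the remainders: start with r₀ = 570 = a·1 + b·0 (s = 1, t = 0) and r₁ = 191 = a·0 + b·1 (s = 0, t = 1); each new remainder r_{k+1} = r_{k-1} − q_k·r_k inherits s_{k+1} = s_{k-1} − q_k·s_k, t_{k+1} = t_{k-1} − q_k·t_k, so r_k = a·s_k + b·t_k at every step:
  q = 2: r = 188, s = 1 − 2·0 = 1, t = 0 − 2·1 = -2  (check: 570·1 + 191·(-2) = 188)
  q = 1: r = 3, s = 0 − 1·1 = -1, t = 1 − 1·(-2) = 3  (check: 570·(-1) + 191·3 = 3)
  q = 62: r = 2, s = 1 − 62·(-1) = 63, t = -2 − 62·3 = -188  (check: 570·63 + 191·(-188) = 2)
  q = 1: r = 1, s = -1 − 1·63 = -64, t = 3 − 1·(-188) = 191  (check: 570·(-64) + 191·191 = 1)
The row with r = 1 (the gcd) gives the Bezout coefficients s = -64, t = 191.
Result: 570 · (-64) + 191 · (191) = 1.

gcd(570, 191) = 1; s = -64, t = 191 (check: 570·(-64) + 191·191 = 1).


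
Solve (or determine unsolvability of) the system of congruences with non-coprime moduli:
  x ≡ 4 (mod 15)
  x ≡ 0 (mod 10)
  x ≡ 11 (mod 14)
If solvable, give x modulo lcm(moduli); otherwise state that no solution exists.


Moduli 15, 10, 14 are not pairwise coprime, so CRT works modulo lcm(m_i) when all pairwise compatibility conditions hold.
Pairwise compatibility: gcd(m_i, m_j) must divide a_i - a_j for every pair.
Merge one congruence at a time:
  Start: x ≡ 4 (mod 15).
  Combine with x ≡ 0 (mod 10): gcd(15, 10) = 5, and 0 - 4 = -4 is NOT divisible by 5.
    ⇒ system is inconsistent (no integer solution).

No solution (the system is inconsistent).


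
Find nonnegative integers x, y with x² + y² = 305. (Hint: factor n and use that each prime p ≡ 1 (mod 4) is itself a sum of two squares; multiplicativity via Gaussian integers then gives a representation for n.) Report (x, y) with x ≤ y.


Step 1: Factor n = 305 = 5 · 61.
Step 2: Check the mod-4 condition on each prime factor: 5 ≡ 1 (mod 4), exponent 1; 61 ≡ 1 (mod 4), exponent 1.
All primes ≡ 3 (mod 4) appear to even exponent (or don't appear), so by the two-squares theorem n IS expressible as a sum of two squares.
Step 3: Build a representation. Here n = 5 · 61 is a product of primes ≡ 1 (mod 4). Each prime p ≡ 1 (mod 4) is itself a sum of two squares; find a² by testing p − a² for a perfect square:
  5: 5 − 1² = 4 = 2² ⇒ 5 = 1² + 2².
  61: 61 − 1² = 60, 61 − 2² = 57, 61 − 3² = 52, 61 − 4² = 45, 61 − 5² = 36 = 6² ⇒ 61 = 5² + 6².
  Combine using the Brahmagupta–Fibonacci identity (a² + b²)(c² + d²) = (ac − bd)² + (ad + bc)² = (ac + bd)² + (ad − bc)²:
  5 · 61 = 305: from (1² + 2²)(5² + 6²), take (1·5 − 2·6, 1·6 + 2·5) = (5 − 12, 6 + 10) = (-7, 16); dropping signs (only squares matter) gives (7, 16); check 7² + 16² = 49 + 256 = 305 ✓.
Step 4: Order so x ≤ y and verify: 7² + 16² = 49 + 256 = 305 = n. ✓

n = 305 = 7² + 16² (one valid representation with x ≤ y).


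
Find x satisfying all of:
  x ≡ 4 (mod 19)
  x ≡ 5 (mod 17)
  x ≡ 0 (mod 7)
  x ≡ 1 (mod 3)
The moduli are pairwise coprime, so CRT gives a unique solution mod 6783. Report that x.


Product of moduli M = 19 · 17 · 7 · 3 = 6783.
Merge one congruence at a time:
  Start: x ≡ 4 (mod 19).
  Combine with x ≡ 5 (mod 17); new modulus lcm = 323.
    Write x = 4 + 19·t and substitute into x ≡ 5 (mod 17): 19·t ≡ 5 − 4 = 1 (mod 17).
    Reduce coefficients mod 17: 2·t ≡ 1 (mod 17).
    The inverse of 2 mod 17 is 9 (since 2·9 = 18 = 1·17 + 1), so t ≡ 9·1 = 9 ≡ 9 (mod 17).
    Then x = 4 + 19·9 = 175, valid modulo lcm(19, 17) = 323: x ≡ 175 (mod 323).
  Combine with x ≡ 0 (mod 7); new modulus lcm = 2261.
    Write x = 175 + 323·t and substitute into x ≡ 0 (mod 7): 323·t ≡ 0 − 175 = -175 (mod 7).
    Reduce coefficients mod 7: 1·t ≡ 0 (mod 7).
    So t ≡ 0 (mod 7).
    Then x = 175 + 323·0 = 175, valid modulo lcm(323, 7) = 2261: x ≡ 175 (mod 2261).
  Combine with x ≡ 1 (mod 3); new modulus lcm = 6783.
    Write x = 175 + 2261·t and substitute into x ≡ 1 (mod 3): 2261·t ≡ 1 − 175 = -174 (mod 3).
    Reduce coefficients mod 3: 2·t ≡ 0 (mod 3).
    The inverse of 2 mod 3 is 2 (since 2·2 = 4 = 1·3 + 1), so t ≡ 2·0 = 0 ≡ 0 (mod 3).
    Then x = 175 + 2261·0 = 175, valid modulo lcm(2261, 3) = 6783: x ≡ 175 (mod 6783).
Verify against each original: 175 mod 19 = 4, 175 mod 17 = 5, 175 mod 7 = 0, 175 mod 3 = 1.

x ≡ 175 (mod 6783).


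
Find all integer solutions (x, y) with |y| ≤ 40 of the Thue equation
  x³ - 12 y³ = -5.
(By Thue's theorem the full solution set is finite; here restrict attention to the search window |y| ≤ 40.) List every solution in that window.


The equation is x³ - 12y³ = -5. For fixed y, x³ = 12·y³ − 5, so a solution requires the RHS to be a perfect cube.
Strategy: iterate y from -40 to 40, compute RHS = 12·y³ − 5, and check whether it is a (positive or negative) perfect cube.
Check small values of y:
  y = 0: RHS = -5 is not a perfect cube.
  y = 1: RHS = 7 is not a perfect cube.
  y = -1: RHS = -17 is not a perfect cube.
  y = 2: RHS = 91 is not a perfect cube.
  y = -2: RHS = -101 is not a perfect cube.
  y = 3: RHS = 319 is not a perfect cube.
  y = -3: RHS = -329 is not a perfect cube.
Continuing the search up to |y| = 40 finds no solutions either.
No (x, y) in the scanned range satisfies the equation.

No integer solutions with |y| ≤ 40.


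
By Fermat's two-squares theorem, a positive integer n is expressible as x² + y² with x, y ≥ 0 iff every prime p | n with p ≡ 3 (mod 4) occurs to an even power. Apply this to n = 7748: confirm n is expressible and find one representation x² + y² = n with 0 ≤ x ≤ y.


Step 1: Factor n = 7748 = 2^2 · 13 · 149.
Step 2: Check the mod-4 condition on each prime factor: 2 = 2 (special); 13 ≡ 1 (mod 4), exponent 1; 149 ≡ 1 (mod 4), exponent 1.
All primes ≡ 3 (mod 4) appear to even exponent (or don't appear), so by the two-squares theorem n IS expressible as a sum of two squares.
Step 3: Build a representation. Group n = k² · m with k = 2 and m = 13 · 149 = 1937 (a product of primes ≡ 1 (mod 4)); a representation of m scales to one of n via (k·x)² + (k·y)² = k²(x² + y²). Each prime p ≡ 1 (mod 4) is itself a sum of two squares; find a² by testing p − a² for a perfect square:
  13: 13 − 1² = 12, 13 − 2² = 9 = 3² ⇒ 13 = 2² + 3².
  149: 149 − 1² = 148, 149 − 2² = 145, 149 − 3² = 140, 149 − 4² = 133, 149 − 5² = 124, 149 − 6² = 113, 149 − 7² = 100 = 10² ⇒ 149 = 7² + 10².
  Combine using the Brahmagupta–Fibonacci identity (a² + b²)(c² + d²) = (ac − bd)² + (ad + bc)² = (ac + bd)² + (ad − bc)²:
  13 · 149 = 1937: from (2² + 3²)(7² + 10²), take (2·7 − 3·10, 2·10 + 3·7) = (14 − 30, 20 + 21) = (-16, 41); dropping signs (only squares matter) gives (16, 41); check 16² + 41² = 256 + 1681 = 1937 ✓.
  Scale by k = 2: (2·16, 2·41) = (32, 82).
Step 4: Order so x ≤ y and verify: 32² + 82² = 1024 + 6724 = 7748 = n. ✓

n = 7748 = 32² + 82² (one valid representation with x ≤ y).


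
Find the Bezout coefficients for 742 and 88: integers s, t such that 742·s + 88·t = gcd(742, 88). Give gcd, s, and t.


Euclidean algorithm on (742, 88) — divide until remainder is 0:
  742 = 8 · 88 + 38
  88 = 2 · 38 + 12
  38 = 3 · 12 + 2
  12 = 6 · 2 + 0
gcd(742, 88) = 2.
Track Bezout coefficients alongside the remainders: start with r₀ = 742 = a·1 + b·0 (s = 1, t = 0) and r₁ = 88 = a·0 + b·1 (s = 0, t = 1); each new remainder r_{k+1} = r_{k-1} − q_k·r_k inherits s_{k+1} = s_{k-1} − q_k·s_k, t_{k+1} = t_{k-1} − q_k·t_k, so r_k = a·s_k + b·t_k at every step:
  q = 8: r = 38, s = 1 − 8·0 = 1, t = 0 − 8·1 = -8  (check: 742·1 + 88·(-8) = 38)
  q = 2: r = 12, s = 0 − 2·1 = -2, t = 1 − 2·(-8) = 17  (check: 742·(-2) + 88·17 = 12)
  q = 3: r = 2, s = 1 − 3·(-2) = 7, t = -8 − 3·17 = -59  (check: 742·7 + 88·(-59) = 2)
The row with r = 2 (the gcd) gives the Bezout coefficients s = 7, t = -59.
Result: 742 · (7) + 88 · (-59) = 2.

gcd(742, 88) = 2; s = 7, t = -59 (check: 742·7 + 88·(-59) = 2).


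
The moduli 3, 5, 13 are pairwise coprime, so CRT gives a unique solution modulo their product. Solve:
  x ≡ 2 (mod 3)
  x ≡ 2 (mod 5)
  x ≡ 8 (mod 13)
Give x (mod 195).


Moduli 3, 5, 13 are pairwise coprime; by CRT there is a unique solution modulo M = 3 · 5 · 13 = 195.
Solve pairwise, accumulating the modulus:
  Start with x ≡ 2 (mod 3).
  Combine with x ≡ 2 (mod 5): since gcd(3, 5) = 1, we get a unique residue mod 15.
    Write x = 2 + 3·t and substitute into x ≡ 2 (mod 5): 3·t ≡ 2 − 2 = 0 (mod 5).
    The inverse of 3 mod 5 is 2 (since 3·2 = 6 = 1·5 + 1), so t ≡ 2·0 = 0 ≡ 0 (mod 5).
    Then x = 2 + 3·0 = 2, valid modulo lcm(3, 5) = 15: x ≡ 2 (mod 15).
  Combine with x ≡ 8 (mod 13): since gcd(15, 13) = 1, we get a unique residue mod 195.
    Write x = 2 + 15·t and substitute into x ≡ 8 (mod 13): 15·t ≡ 8 − 2 = 6 (mod 13).
    Reduce coefficients mod 13: 2·t ≡ 6 (mod 13).
    The inverse of 2 mod 13 is 7 (since 2·7 = 14 = 1·13 + 1), so t ≡ 7·6 = 42 ≡ 3 (mod 13).
    Then x = 2 + 15·3 = 47, valid modulo lcm(15, 13) = 195: x ≡ 47 (mod 195).
Verify: 47 mod 3 = 2 ✓, 47 mod 5 = 2 ✓, 47 mod 13 = 8 ✓.

x ≡ 47 (mod 195).


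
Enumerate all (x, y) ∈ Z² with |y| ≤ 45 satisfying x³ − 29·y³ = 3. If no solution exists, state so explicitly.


The equation is x³ - 29y³ = 3. For fixed y, x³ = 29·y³ + 3, so a solution requires the RHS to be a perfect cube.
Strategy: iterate y from -45 to 45, compute RHS = 29·y³ + 3, and check whether it is a (positive or negative) perfect cube.
Check small values of y:
  y = 0: RHS = 3 is not a perfect cube.
  y = 1: RHS = 32 is not a perfect cube.
  y = -1: RHS = -26 is not a perfect cube.
  y = 2: RHS = 235 is not a perfect cube.
  y = -2: RHS = -229 is not a perfect cube.
  y = 3: RHS = 786 is not a perfect cube.
  y = -3: RHS = -780 is not a perfect cube.
Continuing the search up to |y| = 45 finds no solutions either.
No (x, y) in the scanned range satisfies the equation.

No integer solutions with |y| ≤ 45.


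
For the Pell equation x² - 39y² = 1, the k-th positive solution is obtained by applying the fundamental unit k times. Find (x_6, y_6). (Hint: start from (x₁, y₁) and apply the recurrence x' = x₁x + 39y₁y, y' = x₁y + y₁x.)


Step 1: Find the fundamental solution (x₁, y₁) of x² - 39y² = 1.
  Expand √39 as a continued fraction. a₀ = ⌊√39⌋ = 6; iterate m_{k+1} = d_k·a_k − m_k, d_{k+1} = (39 − m_{k+1}²)/d_k, a_{k+1} = ⌊(a₀ + m_{k+1})/d_{k+1}⌋ (starting m₀ = 0, d₀ = 1), with convergents p_k = a_k·p_{k-1} + p_{k-2}, q_k = a_k·q_{k-1} + q_{k-2} (p₋₁ = 1, q₋₁ = 0):
  k = 0: a₀ = 6; p₀/q₀ = 6/1; p₀² − 39·q₀² = 36 − 39 = -3.
  k = 1: m = 6, d = 3, a = ⌊(6 + 6)/3⌋ = 4; p/q = (4·6 + 1)/(4·1 + 0) = 25/4; p² − 39·q² = 625 − 624 = 1.
  The first convergent with p² − 39·q² = 1 gives the fundamental solution (x₁, y₁) = (25, 4).
Step 2: Apply the recurrence (x_{n+1}, y_{n+1}) = (x₁x_n + 39y₁y_n, x₁y_n + y₁x_n) repeatedly.
  From (x_1, y_1) = (25, 4): x_2 = 25·25 + 39·4·4 = 1249; y_2 = 25·4 + 4·25 = 200.
  From (x_2, y_2) = (1249, 200): x_3 = 25·1249 + 39·4·200 = 62425; y_3 = 25·200 + 4·1249 = 9996.
  From (x_3, y_3) = (62425, 9996): x_4 = 25·62425 + 39·4·9996 = 3120001; y_4 = 25·9996 + 4·62425 = 499600.
  From (x_4, y_4) = (3120001, 499600): x_5 = 25·3120001 + 39·4·499600 = 155937625; y_5 = 25·499600 + 4·3120001 = 24970004.
  From (x_5, y_5) = (155937625, 24970004): x_6 = 25·155937625 + 39·4·24970004 = 7793761249; y_6 = 25·24970004 + 4·155937625 = 1248000600.
Step 3: Verify x_6² - 39·y_6² = 60742714406414040001 - 60742714406414040000 = 1 (should be 1). ✓

(x_1, y_1) = (25, 4); (x_6, y_6) = (7793761249, 1248000600).


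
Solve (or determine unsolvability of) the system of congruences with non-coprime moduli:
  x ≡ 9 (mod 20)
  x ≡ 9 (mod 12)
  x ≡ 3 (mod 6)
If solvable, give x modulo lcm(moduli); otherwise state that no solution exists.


Moduli 20, 12, 6 are not pairwise coprime, so CRT works modulo lcm(m_i) when all pairwise compatibility conditions hold.
Pairwise compatibility: gcd(m_i, m_j) must divide a_i - a_j for every pair.
Merge one congruence at a time:
  Start: x ≡ 9 (mod 20).
  Combine with x ≡ 9 (mod 12): gcd(20, 12) = 4; 9 - 9 = 0, which IS divisible by 4, so compatible.
    Write x = 9 + 20·t and substitute into x ≡ 9 (mod 12): 20·t ≡ 9 − 9 = 0 (mod 12).
    Divide the congruence (and modulus) by g = 4: 5·t ≡ 0 (mod 3).
    Reduce coefficients mod 3: 2·t ≡ 0 (mod 3).
    The inverse of 2 mod 3 is 2 (since 2·2 = 4 = 1·3 + 1), so t ≡ 2·0 = 0 ≡ 0 (mod 3).
    Then x = 9 + 20·0 = 9, valid modulo lcm(20, 12) = 60: x ≡ 9 (mod 60).
  Combine with x ≡ 3 (mod 6): gcd(60, 6) = 6; 3 - 9 = -6, which IS divisible by 6, so compatible.
    Write x = 9 + 60·t and substitute into x ≡ 3 (mod 6): 60·t ≡ 3 − 9 = -6 (mod 6).
    Divide the congruence (and modulus) by g = 6: 10·t ≡ -1 (mod 1).
    Modulo 1 every t works; take t = 0.
    Then x = 9 + 60·0 = 9, valid modulo lcm(60, 6) = 60: x ≡ 9 (mod 60).
Verify: 9 mod 20 = 9, 9 mod 12 = 9, 9 mod 6 = 3.

x ≡ 9 (mod 60).


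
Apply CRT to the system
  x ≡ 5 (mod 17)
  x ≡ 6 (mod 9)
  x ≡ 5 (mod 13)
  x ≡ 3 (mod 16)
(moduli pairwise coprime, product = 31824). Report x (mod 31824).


Product of moduli M = 17 · 9 · 13 · 16 = 31824.
Merge one congruence at a time:
  Start: x ≡ 5 (mod 17).
  Combine with x ≡ 6 (mod 9); new modulus lcm = 153.
    Write x = 5 + 17·t and substitute into x ≡ 6 (mod 9): 17·t ≡ 6 − 5 = 1 (mod 9).
    Reduce coefficients mod 9: 8·t ≡ 1 (mod 9).
    The inverse of 8 mod 9 is 8 (since 8·8 = 64 = 7·9 + 1), so t ≡ 8·1 = 8 ≡ 8 (mod 9).
    Then x = 5 + 17·8 = 141, valid modulo lcm(17, 9) = 153: x ≡ 141 (mod 153).
  Combine with x ≡ 5 (mod 13); new modulus lcm = 1989.
    Write x = 141 + 153·t and substitute into x ≡ 5 (mod 13): 153·t ≡ 5 − 141 = -136 (mod 13).
    Reduce coefficients mod 13: 10·t ≡ 7 (mod 13).
    The inverse of 10 mod 13 is 4 (since 10·4 = 40 = 3·13 + 1), so t ≡ 4·7 = 28 ≡ 2 (mod 13).
    Then x = 141 + 153·2 = 447, valid modulo lcm(153, 13) = 1989: x ≡ 447 (mod 1989).
  Combine with x ≡ 3 (mod 16); new modulus lcm = 31824.
    Write x = 447 + 1989·t and substitute into x ≡ 3 (mod 16): 1989·t ≡ 3 − 447 = -444 (mod 16).
    Reduce coefficients mod 16: 5·t ≡ 4 (mod 16).
    The inverse of 5 mod 16 is 13 (since 5·13 = 65 = 4·16 + 1), so t ≡ 13·4 = 52 ≡ 4 (mod 16).
    Then x = 447 + 1989·4 = 8403, valid modulo lcm(1989, 16) = 31824: x ≡ 8403 (mod 31824).
Verify against each original: 8403 mod 17 = 5, 8403 mod 9 = 6, 8403 mod 13 = 5, 8403 mod 16 = 3.

x ≡ 8403 (mod 31824).


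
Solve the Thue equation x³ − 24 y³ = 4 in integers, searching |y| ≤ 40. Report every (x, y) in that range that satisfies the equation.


The equation is x³ - 24y³ = 4. For fixed y, x³ = 24·y³ + 4, so a solution requires the RHS to be a perfect cube.
Strategy: iterate y from -40 to 40, compute RHS = 24·y³ + 4, and check whether it is a (positive or negative) perfect cube.
Check small values of y:
  y = 0: RHS = 4 is not a perfect cube.
  y = 1: RHS = 28 is not a perfect cube.
  y = -1: RHS = -20 is not a perfect cube.
  y = 2: RHS = 196 is not a perfect cube.
  y = -2: RHS = -188 is not a perfect cube.
  y = 3: RHS = 652 is not a perfect cube.
  y = -3: RHS = -644 is not a perfect cube.
Continuing the search up to |y| = 40 finds no solutions either.
No (x, y) in the scanned range satisfies the equation.

No integer solutions with |y| ≤ 40.


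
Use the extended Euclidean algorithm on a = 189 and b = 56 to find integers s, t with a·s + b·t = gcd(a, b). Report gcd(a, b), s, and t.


Euclidean algorithm on (189, 56) — divide until remainder is 0:
  189 = 3 · 56 + 21
  56 = 2 · 21 + 14
  21 = 1 · 14 + 7
  14 = 2 · 7 + 0
gcd(189, 56) = 7.
Track Bezout coefficients alongside the remainders: start with r₀ = 189 = a·1 + b·0 (s = 1, t = 0) and r₁ = 56 = a·0 + b·1 (s = 0, t = 1); each new remainder r_{k+1} = r_{k-1} − q_k·r_k inherits s_{k+1} = s_{k-1} − q_k·s_k, t_{k+1} = t_{k-1} − q_k·t_k, so r_k = a·s_k + b·t_k at every step:
  q = 3: r = 21, s = 1 − 3·0 = 1, t = 0 − 3·1 = -3  (check: 189·1 + 56·(-3) = 21)
  q = 2: r = 14, s = 0 − 2·1 = -2, t = 1 − 2·(-3) = 7  (check: 189·(-2) + 56·7 = 14)
  q = 1: r = 7, s = 1 − 1·(-2) = 3, t = -3 − 1·7 = -10  (check: 189·3 + 56·(-10) = 7)
The row with r = 7 (the gcd) gives the Bezout coefficients s = 3, t = -10.
Result: 189 · (3) + 56 · (-10) = 7.

gcd(189, 56) = 7; s = 3, t = -10 (check: 189·3 + 56·(-10) = 7).


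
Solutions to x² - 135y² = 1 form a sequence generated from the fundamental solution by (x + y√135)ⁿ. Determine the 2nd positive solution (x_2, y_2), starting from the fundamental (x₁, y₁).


Step 1: Find the fundamental solution (x₁, y₁) of x² - 135y² = 1.
  Expand √135 as a continued fraction. a₀ = ⌊√135⌋ = 11; iterate m_{k+1} = d_k·a_k − m_k, d_{k+1} = (135 − m_{k+1}²)/d_k, a_{k+1} = ⌊(a₀ + m_{k+1})/d_{k+1}⌋ (starting m₀ = 0, d₀ = 1), with convergents p_k = a_k·p_{k-1} + p_{k-2}, q_k = a_k·q_{k-1} + q_{k-2} (p₋₁ = 1, q₋₁ = 0):
  k = 0: a₀ = 11; p₀/q₀ = 11/1; p₀² − 135·q₀² = 121 − 135 = -14.
  k = 1: m = 11, d = 14, a = ⌊(11 + 11)/14⌋ = 1; p/q = (1·11 + 1)/(1·1 + 0) = 12/1; p² − 135·q² = 144 − 135 = 9.
  k = 2: m = 3, d = 9, a = ⌊(11 + 3)/9⌋ = 1; p/q = (1·12 + 11)/(1·1 + 1) = 23/2; p² − 135·q² = 529 − 540 = -11.
  k = 3: m = 6, d = 11, a = ⌊(11 + 6)/11⌋ = 1; p/q = (1·23 + 12)/(1·2 + 1) = 35/3; p² − 135·q² = 1225 − 1215 = 10.
  k = 4: m = 5, d = 10, a = ⌊(11 + 5)/10⌋ = 1; p/q = (1·35 + 23)/(1·3 + 2) = 58/5; p² − 135·q² = 3364 − 3375 = -11.
  k = 5: m = 5, d = 11, a = ⌊(11 + 5)/11⌋ = 1; p/q = (1·58 + 35)/(1·5 + 3) = 93/8; p² − 135·q² = 8649 − 8640 = 9.
  k = 6: m = 6, d = 9, a = ⌊(11 + 6)/9⌋ = 1; p/q = (1·93 + 58)/(1·8 + 5) = 151/13; p² − 135·q² = 22801 − 22815 = -14.
  k = 7: m = 3, d = 14, a = ⌊(11 + 3)/14⌋ = 1; p/q = (1·151 + 93)/(1·13 + 8) = 244/21; p² − 135·q² = 59536 − 59535 = 1.
  The first convergent with p² − 135·q² = 1 gives the fundamental solution (x₁, y₁) = (244, 21).
Step 2: Apply the recurrence (x_{n+1}, y_{n+1}) = (x₁x_n + 135y₁y_n, x₁y_n + y₁x_n) repeatedly.
  From (x_1, y_1) = (244, 21): x_2 = 244·244 + 135·21·21 = 119071; y_2 = 244·21 + 21·244 = 10248.
Step 3: Verify x_2² - 135·y_2² = 14177903041 - 14177903040 = 1 (should be 1). ✓

(x_1, y_1) = (244, 21); (x_2, y_2) = (119071, 10248).


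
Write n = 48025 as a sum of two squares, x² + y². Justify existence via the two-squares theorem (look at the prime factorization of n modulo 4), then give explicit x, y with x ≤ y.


Step 1: Factor n = 48025 = 5^2 · 17 · 113.
Step 2: Check the mod-4 condition on each prime factor: 5 ≡ 1 (mod 4), exponent 2; 17 ≡ 1 (mod 4), exponent 1; 113 ≡ 1 (mod 4), exponent 1.
All primes ≡ 3 (mod 4) appear to even exponent (or don't appear), so by the two-squares theorem n IS expressible as a sum of two squares.
Step 3: Build a representation. Group n = k² · m with k = 5 and m = 17 · 113 = 1921 (a product of primes ≡ 1 (mod 4)); a representation of m scales to one of n via (k·x)² + (k·y)² = k²(x² + y²). Each prime p ≡ 1 (mod 4) is itself a sum of two squares; find a² by testing p − a² for a perfect square:
  17: 17 − 1² = 16 = 4² ⇒ 17 = 1² + 4².
  113: 113 − 1² = 112, 113 − 2² = 109, 113 − 3² = 104, 113 − 4² = 97, 113 − 5² = 88, 113 − 6² = 77, 113 − 7² = 64 = 8² ⇒ 113 = 7² + 8².
  Combine using the Brahmagupta–Fibonacci identity (a² + b²)(c² + d²) = (ac − bd)² + (ad + bc)² = (ac + bd)² + (ad − bc)²:
  17 · 113 = 1921: from (1² + 4²)(7² + 8²), take (1·7 − 4·8, 1·8 + 4·7) = (7 − 32, 8 + 28) = (-25, 36); dropping signs (only squares matter) gives (25, 36); check 25² + 36² = 625 + 1296 = 1921 ✓.
  Scale by k = 5: (5·25, 5·36) = (125, 180).
Step 4: Order so x ≤ y and verify: 125² + 180² = 15625 + 32400 = 48025 = n. ✓

n = 48025 = 125² + 180² (one valid representation with x ≤ y).


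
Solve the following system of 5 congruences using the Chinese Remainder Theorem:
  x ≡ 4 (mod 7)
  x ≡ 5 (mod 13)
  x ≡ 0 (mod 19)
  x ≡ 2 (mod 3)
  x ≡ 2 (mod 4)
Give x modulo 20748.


Product of moduli M = 7 · 13 · 19 · 3 · 4 = 20748.
Merge one congruence at a time:
  Start: x ≡ 4 (mod 7).
  Combine with x ≡ 5 (mod 13); new modulus lcm = 91.
    Write x = 4 + 7·t and substitute into x ≡ 5 (mod 13): 7·t ≡ 5 − 4 = 1 (mod 13).
    The inverse of 7 mod 13 is 2 (since 7·2 = 14 = 1·13 + 1), so t ≡ 2·1 = 2 ≡ 2 (mod 13).
    Then x = 4 + 7·2 = 18, valid modulo lcm(7, 13) = 91: x ≡ 18 (mod 91).
  Combine with x ≡ 0 (mod 19); new modulus lcm = 1729.
    Write x = 18 + 91·t and substitute into x ≡ 0 (mod 19): 91·t ≡ 0 − 18 = -18 (mod 19).
    Reduce coefficients mod 19: 15·t ≡ 1 (mod 19).
    The inverse of 15 mod 19 is 14 (since 15·14 = 210 = 11·19 + 1), so t ≡ 14·1 = 14 ≡ 14 (mod 19).
    Then x = 18 + 91·14 = 1292, valid modulo lcm(91, 19) = 1729: x ≡ 1292 (mod 1729).
  Combine with x ≡ 2 (mod 3); new modulus lcm = 5187.
    Write x = 1292 + 1729·t and substitute into x ≡ 2 (mod 3): 1729·t ≡ 2 − 1292 = -1290 (mod 3).
    Reduce coefficients mod 3: 1·t ≡ 0 (mod 3).
    So t ≡ 0 (mod 3).
    Then x = 1292 + 1729·0 = 1292, valid modulo lcm(1729, 3) = 5187: x ≡ 1292 (mod 5187).
  Combine with x ≡ 2 (mod 4); new modulus lcm = 20748.
    Write x = 1292 + 5187·t and substitute into x ≡ 2 (mod 4): 5187·t ≡ 2 − 1292 = -1290 (mod 4).
    Reduce coefficients mod 4: 3·t ≡ 2 (mod 4).
    The inverse of 3 mod 4 is 3 (since 3·3 = 9 = 2·4 + 1), so t ≡ 3·2 = 6 ≡ 2 (mod 4).
    Then x = 1292 + 5187·2 = 11666, valid modulo lcm(5187, 4) = 20748: x ≡ 11666 (mod 20748).
Verify against each original: 11666 mod 7 = 4, 11666 mod 13 = 5, 11666 mod 19 = 0, 11666 mod 3 = 2, 11666 mod 4 = 2.

x ≡ 11666 (mod 20748).


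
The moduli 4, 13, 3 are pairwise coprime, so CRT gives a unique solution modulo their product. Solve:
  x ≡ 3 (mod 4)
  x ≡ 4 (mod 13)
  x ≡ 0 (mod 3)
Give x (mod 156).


Moduli 4, 13, 3 are pairwise coprime; by CRT there is a unique solution modulo M = 4 · 13 · 3 = 156.
Solve pairwise, accumulating the modulus:
  Start with x ≡ 3 (mod 4).
  Combine with x ≡ 4 (mod 13): since gcd(4, 13) = 1, we get a unique residue mod 52.
    Write x = 3 + 4·t and substitute into x ≡ 4 (mod 13): 4·t ≡ 4 − 3 = 1 (mod 13).
    The inverse of 4 mod 13 is 10 (since 4·10 = 40 = 3·13 + 1), so t ≡ 10·1 = 10 ≡ 10 (mod 13).
    Then x = 3 + 4·10 = 43, valid modulo lcm(4, 13) = 52: x ≡ 43 (mod 52).
  Combine with x ≡ 0 (mod 3): since gcd(52, 3) = 1, we get a unique residue mod 156.
    Write x = 43 + 52·t and substitute into x ≡ 0 (mod 3): 52·t ≡ 0 − 43 = -43 (mod 3).
    Reduce coefficients mod 3: 1·t ≡ 2 (mod 3).
    So t ≡ 2 (mod 3).
    Then x = 43 + 52·2 = 147, valid modulo lcm(52, 3) = 156: x ≡ 147 (mod 156).
Verify: 147 mod 4 = 3 ✓, 147 mod 13 = 4 ✓, 147 mod 3 = 0 ✓.

x ≡ 147 (mod 156).


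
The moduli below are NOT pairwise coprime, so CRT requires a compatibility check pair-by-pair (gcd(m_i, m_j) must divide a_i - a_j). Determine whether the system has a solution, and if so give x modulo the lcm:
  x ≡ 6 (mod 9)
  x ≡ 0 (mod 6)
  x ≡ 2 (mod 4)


Moduli 9, 6, 4 are not pairwise coprime, so CRT works modulo lcm(m_i) when all pairwise compatibility conditions hold.
Pairwise compatibility: gcd(m_i, m_j) must divide a_i - a_j for every pair.
Merge one congruence at a time:
  Start: x ≡ 6 (mod 9).
  Combine with x ≡ 0 (mod 6): gcd(9, 6) = 3; 0 - 6 = -6, which IS divisible by 3, so compatible.
    Write x = 6 + 9·t and substitute into x ≡ 0 (mod 6): 9·t ≡ 0 − 6 = -6 (mod 6).
    Divide the congruence (and modulus) by g = 3: 3·t ≡ -2 (mod 2).
    Reduce coefficients mod 2: 1·t ≡ 0 (mod 2).
    So t ≡ 0 (mod 2).
    Then x = 6 + 9·0 = 6, valid modulo lcm(9, 6) = 18: x ≡ 6 (mod 18).
  Combine with x ≡ 2 (mod 4): gcd(18, 4) = 2; 2 - 6 = -4, which IS divisible by 2, so compatible.
    Write x = 6 + 18·t and substitute into x ≡ 2 (mod 4): 18·t ≡ 2 − 6 = -4 (mod 4).
    Divide the congruence (and modulus) by g = 2: 9·t ≡ -2 (mod 2).
    Reduce coefficients mod 2: 1·t ≡ 0 (mod 2).
    So t ≡ 0 (mod 2).
    Then x = 6 + 18·0 = 6, valid modulo lcm(18, 4) = 36: x ≡ 6 (mod 36).
Verify: 6 mod 9 = 6, 6 mod 6 = 0, 6 mod 4 = 2.

x ≡ 6 (mod 36).


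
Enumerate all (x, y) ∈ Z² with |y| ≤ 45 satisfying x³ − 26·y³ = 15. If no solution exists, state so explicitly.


The equation is x³ - 26y³ = 15. For fixed y, x³ = 26·y³ + 15, so a solution requires the RHS to be a perfect cube.
Strategy: iterate y from -45 to 45, compute RHS = 26·y³ + 15, and check whether it is a (positive or negative) perfect cube.
Check small values of y:
  y = 0: RHS = 15 is not a perfect cube.
  y = 1: RHS = 41 is not a perfect cube.
  y = -1: RHS = -11 is not a perfect cube.
  y = 2: RHS = 223 is not a perfect cube.
  y = -2: RHS = -193 is not a perfect cube.
  y = 3: RHS = 717 is not a perfect cube.
  y = -3: RHS = -687 is not a perfect cube.
Continuing the search up to |y| = 45 finds no solutions either.
No (x, y) in the scanned range satisfies the equation.

No integer solutions with |y| ≤ 45.


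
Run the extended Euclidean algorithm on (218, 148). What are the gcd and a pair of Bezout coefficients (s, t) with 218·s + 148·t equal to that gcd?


Euclidean algorithm on (218, 148) — divide until remainder is 0:
  218 = 1 · 148 + 70
  148 = 2 · 70 + 8
  70 = 8 · 8 + 6
  8 = 1 · 6 + 2
  6 = 3 · 2 + 0
gcd(218, 148) = 2.
Track Bezout coefficients alongside the remainders: start with r₀ = 218 = a·1 + b·0 (s = 1, t = 0) and r₁ = 148 = a·0 + b·1 (s = 0, t = 1); each new remainder r_{k+1} = r_{k-1} − q_k·r_k inherits s_{k+1} = s_{k-1} − q_k·s_k, t_{k+1} = t_{k-1} − q_k·t_k, so r_k = a·s_k + b·t_k at every step:
  q = 1: r = 70, s = 1 − 1·0 = 1, t = 0 − 1·1 = -1  (check: 218·1 + 148·(-1) = 70)
  q = 2: r = 8, s = 0 − 2·1 = -2, t = 1 − 2·(-1) = 3  (check: 218·(-2) + 148·3 = 8)
  q = 8: r = 6, s = 1 − 8·(-2) = 17, t = -1 − 8·3 = -25  (check: 218·17 + 148·(-25) = 6)
  q = 1: r = 2, s = -2 − 1·17 = -19, t = 3 − 1·(-25) = 28  (check: 218·(-19) + 148·28 = 2)
The row with r = 2 (the gcd) gives the Bezout coefficients s = -19, t = 28.
Result: 218 · (-19) + 148 · (28) = 2.

gcd(218, 148) = 2; s = -19, t = 28 (check: 218·(-19) + 148·28 = 2).


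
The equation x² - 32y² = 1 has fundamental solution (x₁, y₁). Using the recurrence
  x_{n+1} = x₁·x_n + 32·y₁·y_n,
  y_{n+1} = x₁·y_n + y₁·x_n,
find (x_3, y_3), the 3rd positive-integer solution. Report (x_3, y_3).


Step 1: Find the fundamental solution (x₁, y₁) of x² - 32y² = 1.
  Expand √32 as a continued fraction. a₀ = ⌊√32⌋ = 5; iterate m_{k+1} = d_k·a_k − m_k, d_{k+1} = (32 − m_{k+1}²)/d_k, a_{k+1} = ⌊(a₀ + m_{k+1})/d_{k+1}⌋ (starting m₀ = 0, d₀ = 1), with convergents p_k = a_k·p_{k-1} + p_{k-2}, q_k = a_k·q_{k-1} + q_{k-2} (p₋₁ = 1, q₋₁ = 0):
  k = 0: a₀ = 5; p₀/q₀ = 5/1; p₀² − 32·q₀² = 25 − 32 = -7.
  k = 1: m = 5, d = 7, a = ⌊(5 + 5)/7⌋ = 1; p/q = (1·5 + 1)/(1·1 + 0) = 6/1; p² − 32·q² = 36 − 32 = 4.
  k = 2: m = 2, d = 4, a = ⌊(5 + 2)/4⌋ = 1; p/q = (1·6 + 5)/(1·1 + 1) = 11/2; p² − 32·q² = 121 − 128 = -7.
  k = 3: m = 2, d = 7, a = ⌊(5 + 2)/7⌋ = 1; p/q = (1·11 + 6)/(1·2 + 1) = 17/3; p² − 32·q² = 289 − 288 = 1.
  The first convergent with p² − 32·q² = 1 gives the fundamental solution (x₁, y₁) = (17, 3).
Step 2: Apply the recurrence (x_{n+1}, y_{n+1}) = (x₁x_n + 32y₁y_n, x₁y_n + y₁x_n) repeatedly.
  From (x_1, y_1) = (17, 3): x_2 = 17·17 + 32·3·3 = 577; y_2 = 17·3 + 3·17 = 102.
  From (x_2, y_2) = (577, 102): x_3 = 17·577 + 32·3·102 = 19601; y_3 = 17·102 + 3·577 = 3465.
Step 3: Verify x_3² - 32·y_3² = 384199201 - 384199200 = 1 (should be 1). ✓

(x_1, y_1) = (17, 3); (x_3, y_3) = (19601, 3465).


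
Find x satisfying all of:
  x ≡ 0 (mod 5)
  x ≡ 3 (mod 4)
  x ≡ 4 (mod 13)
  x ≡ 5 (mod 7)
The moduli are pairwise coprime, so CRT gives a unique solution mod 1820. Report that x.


Product of moduli M = 5 · 4 · 13 · 7 = 1820.
Merge one congruence at a time:
  Start: x ≡ 0 (mod 5).
  Combine with x ≡ 3 (mod 4); new modulus lcm = 20.
    Write x = 0 + 5·t and substitute into x ≡ 3 (mod 4): 5·t ≡ 3 − 0 = 3 (mod 4).
    Reduce coefficients mod 4: 1·t ≡ 3 (mod 4).
    So t ≡ 3 (mod 4).
    Then x = 0 + 5·3 = 15, valid modulo lcm(5, 4) = 20: x ≡ 15 (mod 20).
  Combine with x ≡ 4 (mod 13); new modulus lcm = 260.
    Write x = 15 + 20·t and substitute into x ≡ 4 (mod 13): 20·t ≡ 4 − 15 = -11 (mod 13).
    Reduce coefficients mod 13: 7·t ≡ 2 (mod 13).
    The inverse of 7 mod 13 is 2 (since 7·2 = 14 = 1·13 + 1), so t ≡ 2·2 = 4 ≡ 4 (mod 13).
    Then x = 15 + 20·4 = 95, valid modulo lcm(20, 13) = 260: x ≡ 95 (mod 260).
  Combine with x ≡ 5 (mod 7); new modulus lcm = 1820.
    Write x = 95 + 260·t and substitute into x ≡ 5 (mod 7): 260·t ≡ 5 − 95 = -90 (mod 7).
    Reduce coefficients mod 7: 1·t ≡ 1 (mod 7).
    So t ≡ 1 (mod 7).
    Then x = 95 + 260·1 = 355, valid modulo lcm(260, 7) = 1820: x ≡ 355 (mod 1820).
Verify against each original: 355 mod 5 = 0, 355 mod 4 = 3, 355 mod 13 = 4, 355 mod 7 = 5.

x ≡ 355 (mod 1820).


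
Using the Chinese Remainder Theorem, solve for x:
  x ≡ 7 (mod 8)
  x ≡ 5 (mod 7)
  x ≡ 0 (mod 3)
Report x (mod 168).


Moduli 8, 7, 3 are pairwise coprime; by CRT there is a unique solution modulo M = 8 · 7 · 3 = 168.
Solve pairwise, accumulating the modulus:
  Start with x ≡ 7 (mod 8).
  Combine with x ≡ 5 (mod 7): since gcd(8, 7) = 1, we get a unique residue mod 56.
    Write x = 7 + 8·t and substitute into x ≡ 5 (mod 7): 8·t ≡ 5 − 7 = -2 (mod 7).
    Reduce coefficients mod 7: 1·t ≡ 5 (mod 7).
    So t ≡ 5 (mod 7).
    Then x = 7 + 8·5 = 47, valid modulo lcm(8, 7) = 56: x ≡ 47 (mod 56).
  Combine with x ≡ 0 (mod 3): since gcd(56, 3) = 1, we get a unique residue mod 168.
    Write x = 47 + 56·t and substitute into x ≡ 0 (mod 3): 56·t ≡ 0 − 47 = -47 (mod 3).
    Reduce coefficients mod 3: 2·t ≡ 1 (mod 3).
    The inverse of 2 mod 3 is 2 (since 2·2 = 4 = 1·3 + 1), so t ≡ 2·1 = 2 ≡ 2 (mod 3).
    Then x = 47 + 56·2 = 159, valid modulo lcm(56, 3) = 168: x ≡ 159 (mod 168).
Verify: 159 mod 8 = 7 ✓, 159 mod 7 = 5 ✓, 159 mod 3 = 0 ✓.

x ≡ 159 (mod 168).


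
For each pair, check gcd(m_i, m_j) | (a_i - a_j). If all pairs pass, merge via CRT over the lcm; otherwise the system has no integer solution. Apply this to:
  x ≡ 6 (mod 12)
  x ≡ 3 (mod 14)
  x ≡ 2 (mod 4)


Moduli 12, 14, 4 are not pairwise coprime, so CRT works modulo lcm(m_i) when all pairwise compatibility conditions hold.
Pairwise compatibility: gcd(m_i, m_j) must divide a_i - a_j for every pair.
Merge one congruence at a time:
  Start: x ≡ 6 (mod 12).
  Combine with x ≡ 3 (mod 14): gcd(12, 14) = 2, and 3 - 6 = -3 is NOT divisible by 2.
    ⇒ system is inconsistent (no integer solution).

No solution (the system is inconsistent).
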